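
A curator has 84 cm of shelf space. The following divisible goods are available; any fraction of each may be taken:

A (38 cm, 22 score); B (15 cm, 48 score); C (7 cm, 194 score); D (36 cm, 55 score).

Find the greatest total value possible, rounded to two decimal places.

312.05

Take in order of value per unit:
- C (194/7 per unit): all 7 → value 194, running total 194.00
- B (48/15 per unit): all 15 → value 48, running total 242.00
- D (55/36 per unit): all 36 → value 55, running total 297.00
- A (22/38 per unit): 26 of 38 → value 26×22/38 = 15.0526, running total 312.05
Total 312.05.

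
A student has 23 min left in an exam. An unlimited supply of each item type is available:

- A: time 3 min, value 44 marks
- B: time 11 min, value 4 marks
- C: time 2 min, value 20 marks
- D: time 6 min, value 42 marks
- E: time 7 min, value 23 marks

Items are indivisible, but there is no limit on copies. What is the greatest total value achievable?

Best value-per-unit is A at 44/3; filling with it alone gives 7×44 = 308.
Optimal mix: 7×A + 1×C → time 23, value 328.

328 marks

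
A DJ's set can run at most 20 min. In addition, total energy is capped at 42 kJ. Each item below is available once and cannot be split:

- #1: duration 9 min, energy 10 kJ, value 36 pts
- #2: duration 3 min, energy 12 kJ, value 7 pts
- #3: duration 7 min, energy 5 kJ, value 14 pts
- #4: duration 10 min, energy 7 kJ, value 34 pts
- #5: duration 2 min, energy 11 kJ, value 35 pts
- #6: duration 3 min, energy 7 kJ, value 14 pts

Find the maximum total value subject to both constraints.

Feasible sets respecting both limits:
- #1+#2+#5+#6: duration 17, energy 40, value 92
- #2+#4+#5+#6: duration 18, energy 37, value 90
- #1+#3+#5: duration 18, energy 26, value 85
- #1+#5+#6: duration 14, energy 28, value 85
Best: 92 pts.

92 pts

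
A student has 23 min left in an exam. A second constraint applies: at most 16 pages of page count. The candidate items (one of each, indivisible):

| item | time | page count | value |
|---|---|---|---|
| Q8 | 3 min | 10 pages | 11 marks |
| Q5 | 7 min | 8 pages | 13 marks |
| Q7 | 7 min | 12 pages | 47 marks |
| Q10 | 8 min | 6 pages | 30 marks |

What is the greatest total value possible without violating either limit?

Feasible sets respecting both limits:
- Q7: time 7, page count 12, value 47
- Q5+Q10: time 15, page count 14, value 43
- Q8+Q10: time 11, page count 16, value 41
- Q10: time 8, page count 6, value 30
Best: 47 marks.

47 marks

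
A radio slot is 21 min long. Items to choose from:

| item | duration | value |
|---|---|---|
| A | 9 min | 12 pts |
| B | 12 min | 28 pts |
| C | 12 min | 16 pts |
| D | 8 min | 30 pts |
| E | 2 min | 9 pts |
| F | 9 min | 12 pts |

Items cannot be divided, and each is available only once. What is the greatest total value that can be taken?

This is a 0/1 knapsack; check combinations near the capacity.
- B+D: duration 12+8=20, value 28+30=58
- A+D+E: duration 9+8+2=19, value 12+30+9=51
- D+E+F: duration 8+2+9=19, value 30+9+12=51
- C+D: duration 12+8=20, value 16+30=46
Best: 58 pts.

58 pts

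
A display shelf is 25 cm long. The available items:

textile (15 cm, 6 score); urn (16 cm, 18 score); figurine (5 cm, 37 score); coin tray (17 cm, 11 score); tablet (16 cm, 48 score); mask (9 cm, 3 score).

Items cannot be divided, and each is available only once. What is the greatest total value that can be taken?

85 score

Check high-value combinations within 25 cm:
- figurine+tablet: length 5+16=21, value 37+48=85
- urn+figurine: length 16+5=21, value 18+37=55
- tablet+mask: length 16+9=25, value 48+3=51
- tablet: length 16, value 48
- figurine+coin tray: length 5+17=22, value 37+11=48
Best: 85 score.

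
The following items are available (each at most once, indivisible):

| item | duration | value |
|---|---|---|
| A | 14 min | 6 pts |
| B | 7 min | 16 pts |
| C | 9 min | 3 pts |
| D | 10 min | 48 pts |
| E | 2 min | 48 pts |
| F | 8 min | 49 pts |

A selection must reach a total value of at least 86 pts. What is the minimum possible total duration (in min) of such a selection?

10

Subsets with value ≥ 86, sorted by total duration:
- E+F: duration 10, value 97
- D+E: duration 12, value 96
- B+E+F: duration 17, value 113
- D+F: duration 18, value 97
Minimum duration: 10 min.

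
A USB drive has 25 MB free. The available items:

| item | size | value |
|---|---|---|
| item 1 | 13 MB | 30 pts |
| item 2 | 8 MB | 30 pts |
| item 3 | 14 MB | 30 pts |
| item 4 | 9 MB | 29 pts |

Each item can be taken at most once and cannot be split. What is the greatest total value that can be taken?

60 pts

Check high-value combinations within 25 MB:
- item 1+item 2: size 13+8=21, value 30+30=60
- item 2+item 3: size 8+14=22, value 30+30=60
- item 2+item 4: size 8+9=17, value 30+29=59
- item 1+item 4: size 13+9=22, value 30+29=59
Best: 60 pts.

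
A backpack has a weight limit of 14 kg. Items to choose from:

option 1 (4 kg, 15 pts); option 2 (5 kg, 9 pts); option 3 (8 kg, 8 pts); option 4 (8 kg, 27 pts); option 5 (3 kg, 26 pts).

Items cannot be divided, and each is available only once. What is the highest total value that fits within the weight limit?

53 pts

Check high-value combinations within 14 kg:
- option 4+option 5: weight 8+3=11, value 27+26=53
- option 1+option 2+option 5: weight 4+5+3=12, value 15+9+26=50
- option 1+option 4: weight 4+8=12, value 15+27=42
- option 1+option 5: weight 4+3=7, value 15+26=41
- option 2+option 4: weight 5+8=13, value 9+27=36
Best: 53 pts.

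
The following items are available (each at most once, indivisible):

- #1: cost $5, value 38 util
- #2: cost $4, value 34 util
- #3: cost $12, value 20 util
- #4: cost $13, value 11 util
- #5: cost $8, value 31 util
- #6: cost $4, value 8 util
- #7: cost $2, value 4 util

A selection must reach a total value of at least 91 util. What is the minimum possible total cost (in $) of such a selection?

Subsets with value ≥ 91, sorted by total cost:
- #1+#2+#5: cost 17, value 103
- #1+#2+#5+#7: cost 19, value 107
Minimum cost: 17 $.

17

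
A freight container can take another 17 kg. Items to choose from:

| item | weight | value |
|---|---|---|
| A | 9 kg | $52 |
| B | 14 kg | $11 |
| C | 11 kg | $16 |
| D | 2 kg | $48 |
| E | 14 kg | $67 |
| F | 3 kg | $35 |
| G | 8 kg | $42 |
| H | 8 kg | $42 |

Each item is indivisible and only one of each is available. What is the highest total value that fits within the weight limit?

Check high-value combinations within 17 kg:
- A+D+F: weight 9+2+3=14, value 52+48+35=135
- D+F+G: weight 2+3+8=13, value 48+35+42=125
- D+F+H: weight 2+3+8=13, value 48+35+42=125
Best: $135.

$135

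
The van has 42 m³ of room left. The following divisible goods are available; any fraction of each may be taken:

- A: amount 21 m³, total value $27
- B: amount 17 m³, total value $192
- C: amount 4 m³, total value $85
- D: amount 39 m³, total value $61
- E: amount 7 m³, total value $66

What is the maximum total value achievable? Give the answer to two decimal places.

Take in order of value per unit:
- C (85/4 per unit): all 4 → value 85, running total 85.00
- B (192/17 per unit): all 17 → value 192, running total 277.00
- E (66/7 per unit): all 7 → value 66, running total 343.00
- D (61/39 per unit): 14 of 39 → value 14×61/39 = 21.8974, running total 364.90
Total 364.90.

364.90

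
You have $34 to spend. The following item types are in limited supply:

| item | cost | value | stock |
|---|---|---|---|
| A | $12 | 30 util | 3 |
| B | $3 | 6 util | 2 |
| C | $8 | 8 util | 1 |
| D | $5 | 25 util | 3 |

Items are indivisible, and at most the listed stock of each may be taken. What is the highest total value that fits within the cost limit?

117 util

Top feasible selections:
- 1×A + 2×B + 3×D: cost 33, value 117
- 1×A + 1×B + 3×D: cost 30, value 111
Best: 117 util.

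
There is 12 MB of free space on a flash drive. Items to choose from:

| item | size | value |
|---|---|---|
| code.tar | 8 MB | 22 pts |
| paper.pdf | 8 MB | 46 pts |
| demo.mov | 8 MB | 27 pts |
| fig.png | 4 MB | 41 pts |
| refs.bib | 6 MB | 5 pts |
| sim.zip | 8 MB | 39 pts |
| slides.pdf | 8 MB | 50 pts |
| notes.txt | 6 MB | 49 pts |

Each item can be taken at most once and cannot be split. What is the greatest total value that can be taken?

Check high-value combinations within 12 MB:
- fig.png+slides.pdf: size 4+8=12, value 41+50=91
- fig.png+notes.txt: size 4+6=10, value 41+49=90
- paper.pdf+fig.png: size 8+4=12, value 46+41=87
Best: 91 pts.

91 pts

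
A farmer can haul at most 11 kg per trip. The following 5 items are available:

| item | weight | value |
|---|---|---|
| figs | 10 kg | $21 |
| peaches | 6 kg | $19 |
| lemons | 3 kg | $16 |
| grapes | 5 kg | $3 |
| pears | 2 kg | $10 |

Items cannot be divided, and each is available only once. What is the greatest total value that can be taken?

$45

Check high-value combinations within 11 kg:
- peaches+lemons+pears: weight 6+3+2=11, value 19+16+10=45
- peaches+lemons: weight 6+3=9, value 19+16=35
- peaches+pears: weight 6+2=8, value 19+10=29
Best: $45.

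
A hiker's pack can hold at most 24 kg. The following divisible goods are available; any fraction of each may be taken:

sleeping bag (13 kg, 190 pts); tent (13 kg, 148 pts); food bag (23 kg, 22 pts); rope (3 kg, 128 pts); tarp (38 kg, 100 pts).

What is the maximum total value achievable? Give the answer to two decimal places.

Take in order of value per unit:
- rope (128/3 per unit): all 3 → value 128, running total 128.00
- sleeping bag (190/13 per unit): all 13 → value 190, running total 318.00
- tent (148/13 per unit): 8 of 13 → value 8×148/13 = 91.0769, running total 409.08
Total 409.08.

409.08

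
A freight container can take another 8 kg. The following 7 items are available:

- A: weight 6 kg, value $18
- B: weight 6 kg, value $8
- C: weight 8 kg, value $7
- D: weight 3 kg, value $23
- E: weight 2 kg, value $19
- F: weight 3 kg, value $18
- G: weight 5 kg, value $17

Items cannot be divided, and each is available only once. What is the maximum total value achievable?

$60

Check high-value combinations within 8 kg:
- D+E+F: weight 3+2+3=8, value 23+19+18=60
- D+E: weight 3+2=5, value 23+19=42
- D+F: weight 3+3=6, value 23+18=41
Best: $60.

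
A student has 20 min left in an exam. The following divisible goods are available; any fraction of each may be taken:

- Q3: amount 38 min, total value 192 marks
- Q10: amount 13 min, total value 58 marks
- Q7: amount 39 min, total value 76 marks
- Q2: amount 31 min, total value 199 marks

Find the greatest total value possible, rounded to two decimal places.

128.39

Take in order of value per unit:
- Q2 (199/31 per unit): 20 of 31 → value 20×199/31 = 128.3871, running total 128.39
Total 128.39.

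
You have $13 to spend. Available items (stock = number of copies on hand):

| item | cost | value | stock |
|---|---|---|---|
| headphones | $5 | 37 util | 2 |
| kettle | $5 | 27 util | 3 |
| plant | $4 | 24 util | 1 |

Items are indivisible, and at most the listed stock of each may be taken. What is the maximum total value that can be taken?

Top feasible selections:
- 2×headphones: cost 10, value 74
- 1×headphones + 1×kettle: cost 10, value 64
Best: 74 util.

74 util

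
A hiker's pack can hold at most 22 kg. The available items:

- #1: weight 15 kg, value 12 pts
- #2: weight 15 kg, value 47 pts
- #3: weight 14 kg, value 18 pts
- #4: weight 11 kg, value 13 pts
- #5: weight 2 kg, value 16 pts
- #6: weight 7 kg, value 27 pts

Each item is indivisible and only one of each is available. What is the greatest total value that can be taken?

Check high-value combinations within 22 kg:
- #2+#6: weight 15+7=22, value 47+27=74
- #2+#5: weight 15+2=17, value 47+16=63
- #4+#5+#6: weight 11+2+7=20, value 13+16+27=56
- #2: weight 15, value 47
Best: 74 pts.

74 pts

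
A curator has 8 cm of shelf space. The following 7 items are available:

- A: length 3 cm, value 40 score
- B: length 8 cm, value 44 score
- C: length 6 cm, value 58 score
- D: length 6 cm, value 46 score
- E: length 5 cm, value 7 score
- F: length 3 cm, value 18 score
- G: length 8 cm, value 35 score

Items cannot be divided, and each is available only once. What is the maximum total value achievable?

58 score

This is a 0/1 knapsack; check combinations near the capacity.
- C: length 6, value 58
- A+F: length 3+3=6, value 40+18=58
- A+E: length 3+5=8, value 40+7=47
- D: length 6, value 46
- B: length 8, value 44
Best: 58 score.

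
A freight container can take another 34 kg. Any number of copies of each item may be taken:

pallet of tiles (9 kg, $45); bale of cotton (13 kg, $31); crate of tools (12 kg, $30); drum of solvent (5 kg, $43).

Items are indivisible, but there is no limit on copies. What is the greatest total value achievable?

$260

Best value-per-unit is drum of solvent at 43/5; filling with it alone gives 6×43 = 258.
Optimal mix: 1×pallet of tiles + 5×drum of solvent → weight 34, value 260.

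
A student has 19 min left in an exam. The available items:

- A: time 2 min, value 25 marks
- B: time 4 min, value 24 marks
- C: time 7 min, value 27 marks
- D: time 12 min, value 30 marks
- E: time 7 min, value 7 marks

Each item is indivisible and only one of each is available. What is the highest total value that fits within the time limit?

79 marks

Check high-value combinations within 19 min:
- A+B+D: time 2+4+12=18, value 25+24+30=79
- A+B+C: time 2+4+7=13, value 25+24+27=76
- A+C+E: time 2+7+7=16, value 25+27+7=59
- B+C+E: time 4+7+7=18, value 24+27+7=58
Best: 79 marks.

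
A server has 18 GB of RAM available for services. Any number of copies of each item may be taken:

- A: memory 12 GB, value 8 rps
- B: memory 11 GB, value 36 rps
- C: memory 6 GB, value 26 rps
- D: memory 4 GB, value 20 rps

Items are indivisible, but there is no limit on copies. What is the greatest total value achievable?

Best value-per-unit is D at 20/4; filling with it alone gives 4×20 = 80.
Optimal mix: 1×C + 3×D → memory 18, value 86.

86 rps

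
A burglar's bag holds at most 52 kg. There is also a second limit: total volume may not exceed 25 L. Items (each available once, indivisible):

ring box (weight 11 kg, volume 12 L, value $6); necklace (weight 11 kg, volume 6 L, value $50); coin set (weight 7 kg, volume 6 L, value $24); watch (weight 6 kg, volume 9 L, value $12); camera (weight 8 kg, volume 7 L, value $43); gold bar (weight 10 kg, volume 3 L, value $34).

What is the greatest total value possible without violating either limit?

Feasible sets respecting both limits:
- necklace+coin set+camera+gold bar: weight 36, volume 22, value 151
- necklace+watch+camera+gold bar: weight 35, volume 25, value 139
- necklace+camera+gold bar: weight 29, volume 16, value 127
Best: $151.

$151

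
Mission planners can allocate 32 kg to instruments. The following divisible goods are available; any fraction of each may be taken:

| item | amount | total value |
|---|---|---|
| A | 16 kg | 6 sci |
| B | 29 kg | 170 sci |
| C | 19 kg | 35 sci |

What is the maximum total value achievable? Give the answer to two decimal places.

175.53

Take in order of value per unit:
- B (170/29 per unit): all 29 → value 170, running total 170.00
- C (35/19 per unit): 3 of 19 → value 3×35/19 = 5.5263, running total 175.53
Total 175.53.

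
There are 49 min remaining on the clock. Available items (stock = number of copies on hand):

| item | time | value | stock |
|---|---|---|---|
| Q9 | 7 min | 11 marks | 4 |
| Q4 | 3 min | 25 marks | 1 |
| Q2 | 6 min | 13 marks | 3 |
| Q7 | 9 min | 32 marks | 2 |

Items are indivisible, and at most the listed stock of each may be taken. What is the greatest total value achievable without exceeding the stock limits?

139 marks

Best selections within time 49 and stock limits:
- 1×Q9 + 1×Q4 + 3×Q2 + 2×Q7: time 46, value 139
- 2×Q9 + 1×Q4 + 2×Q2 + 2×Q7: time 47, value 137
- 3×Q9 + 1×Q4 + 1×Q2 + 2×Q7: time 48, value 135
Best: 139 marks.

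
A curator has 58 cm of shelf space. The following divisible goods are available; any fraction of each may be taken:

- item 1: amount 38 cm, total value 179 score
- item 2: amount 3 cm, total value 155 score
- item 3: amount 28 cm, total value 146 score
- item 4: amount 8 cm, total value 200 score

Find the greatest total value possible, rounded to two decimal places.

590.50

Take in order of value per unit:
- item 2 (155/3 per unit): all 3 → value 155, running total 155.00
- item 4 (200/8 per unit): all 8 → value 200, running total 355.00
- item 3 (146/28 per unit): all 28 → value 146, running total 501.00
- item 1 (179/38 per unit): 19 of 38 → value 19×179/38 = 89.5000, running total 590.50
Total 590.50.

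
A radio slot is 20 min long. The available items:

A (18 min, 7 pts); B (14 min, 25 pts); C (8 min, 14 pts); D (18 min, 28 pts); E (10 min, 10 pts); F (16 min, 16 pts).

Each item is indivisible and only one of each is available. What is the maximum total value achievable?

This is a 0/1 knapsack; check combinations near the capacity.
- D: duration 18, value 28
- B: duration 14, value 25
- C+E: duration 8+10=18, value 14+10=24
Best: 28 pts.

28 pts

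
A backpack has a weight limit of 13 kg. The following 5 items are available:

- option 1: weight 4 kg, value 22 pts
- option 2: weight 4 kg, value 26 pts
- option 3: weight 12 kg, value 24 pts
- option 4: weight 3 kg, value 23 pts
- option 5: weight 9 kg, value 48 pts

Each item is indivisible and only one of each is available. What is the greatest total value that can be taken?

This is a 0/1 knapsack; check combinations near the capacity.
- option 2+option 5: weight 4+9=13, value 26+48=74
- option 1+option 2+option 4: weight 4+4+3=11, value 22+26+23=71
- option 4+option 5: weight 3+9=12, value 23+48=71
- option 1+option 5: weight 4+9=13, value 22+48=70
Best: 74 pts.

74 pts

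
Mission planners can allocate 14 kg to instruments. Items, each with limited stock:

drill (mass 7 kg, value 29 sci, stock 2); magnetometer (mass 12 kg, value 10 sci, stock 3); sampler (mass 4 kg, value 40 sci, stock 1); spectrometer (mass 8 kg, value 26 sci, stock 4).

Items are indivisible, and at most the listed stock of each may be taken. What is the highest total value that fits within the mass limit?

Top feasible selections:
- 1×drill + 1×sampler: mass 11, value 69
- 1×sampler + 1×spectrometer: mass 12, value 66
- 2×drill: mass 14, value 58
- 1×sampler: mass 4, value 40
Best: 69 sci.

69 sci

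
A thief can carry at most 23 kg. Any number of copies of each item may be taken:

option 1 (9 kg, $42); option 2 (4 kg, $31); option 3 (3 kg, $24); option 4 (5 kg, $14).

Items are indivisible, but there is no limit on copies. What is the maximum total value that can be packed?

$182

Best value-per-unit is option 3 at 24/3; filling with it alone gives 7×24 = 168.
Optimal mix: 2×option 2 + 5×option 3 → weight 23, value 182.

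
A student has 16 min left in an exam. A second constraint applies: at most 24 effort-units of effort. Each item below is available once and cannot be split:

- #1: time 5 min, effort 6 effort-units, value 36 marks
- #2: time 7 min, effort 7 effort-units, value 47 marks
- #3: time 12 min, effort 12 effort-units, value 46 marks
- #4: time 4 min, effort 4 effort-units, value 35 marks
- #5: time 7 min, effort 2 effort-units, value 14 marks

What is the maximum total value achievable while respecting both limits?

Feasible sets respecting both limits:
- #1+#2+#4: time 16, effort 17, value 118
- #1+#4+#5: time 16, effort 12, value 85
- #1+#2: time 12, effort 13, value 83
Best: 118 marks.

118 marks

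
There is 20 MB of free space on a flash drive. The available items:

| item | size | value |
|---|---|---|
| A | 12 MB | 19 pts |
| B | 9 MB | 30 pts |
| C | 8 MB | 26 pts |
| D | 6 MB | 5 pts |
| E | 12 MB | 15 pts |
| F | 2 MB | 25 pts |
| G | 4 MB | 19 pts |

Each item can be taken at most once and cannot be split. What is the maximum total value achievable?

Check high-value combinations within 20 MB:
- B+C+F: size 9+8+2=19, value 30+26+25=81
- C+D+F+G: size 8+6+2+4=20, value 26+5+25+19=75
- B+F+G: size 9+2+4=15, value 30+25+19=74
- C+F+G: size 8+2+4=14, value 26+25+19=70
- A+F+G: size 12+2+4=18, value 19+25+19=63
Best: 81 pts.

81 pts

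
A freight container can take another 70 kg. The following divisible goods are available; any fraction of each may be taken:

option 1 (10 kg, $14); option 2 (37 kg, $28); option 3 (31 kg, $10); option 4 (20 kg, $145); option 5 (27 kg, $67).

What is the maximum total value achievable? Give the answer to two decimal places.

235.84

Take in order of value per unit:
- option 4 (145/20 per unit): all 20 → value 145, running total 145.00
- option 5 (67/27 per unit): all 27 → value 67, running total 212.00
- option 1 (14/10 per unit): all 10 → value 14, running total 226.00
- option 2 (28/37 per unit): 13 of 37 → value 13×28/37 = 9.8378, running total 235.84
Total 235.84.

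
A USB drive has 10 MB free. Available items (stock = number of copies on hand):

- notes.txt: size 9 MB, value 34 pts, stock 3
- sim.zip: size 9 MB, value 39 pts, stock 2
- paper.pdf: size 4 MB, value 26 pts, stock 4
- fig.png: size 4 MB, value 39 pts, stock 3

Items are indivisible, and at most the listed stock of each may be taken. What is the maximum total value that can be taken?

Top feasible selections:
- 2×fig.png: size 8, value 78
- 1×paper.pdf + 1×fig.png: size 8, value 65
Best: 78 pts.

78 pts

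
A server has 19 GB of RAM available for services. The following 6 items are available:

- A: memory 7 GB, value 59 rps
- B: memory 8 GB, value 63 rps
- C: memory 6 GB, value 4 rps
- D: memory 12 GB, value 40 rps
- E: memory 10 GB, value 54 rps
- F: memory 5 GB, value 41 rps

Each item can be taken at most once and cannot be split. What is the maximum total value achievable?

Check high-value combinations within 19 GB:
- A+B: memory 7+8=15, value 59+63=122
- B+E: memory 8+10=18, value 63+54=117
- A+E: memory 7+10=17, value 59+54=113
- B+C+F: memory 8+6+5=19, value 63+4+41=108
Best: 122 rps.

122 rps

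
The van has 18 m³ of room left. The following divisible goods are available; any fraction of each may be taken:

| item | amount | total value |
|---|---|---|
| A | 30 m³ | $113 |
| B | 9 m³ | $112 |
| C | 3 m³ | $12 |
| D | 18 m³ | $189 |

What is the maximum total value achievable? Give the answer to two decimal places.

206.50

Take in order of value per unit:
- B (112/9 per unit): all 9 → value 112, running total 112.00
- D (189/18 per unit): 9 of 18 → value 9×189/18 = 94.5000, running total 206.50
Total 206.50.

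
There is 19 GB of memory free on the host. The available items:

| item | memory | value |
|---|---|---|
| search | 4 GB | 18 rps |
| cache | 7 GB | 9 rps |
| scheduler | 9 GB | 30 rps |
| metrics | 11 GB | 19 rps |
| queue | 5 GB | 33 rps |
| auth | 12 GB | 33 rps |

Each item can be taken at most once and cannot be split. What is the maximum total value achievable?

This is a 0/1 knapsack; check combinations near the capacity.
- search+scheduler+queue: memory 4+9+5=18, value 18+30+33=81
- queue+auth: memory 5+12=17, value 33+33=66
- scheduler+queue: memory 9+5=14, value 30+33=63
- search+cache+queue: memory 4+7+5=16, value 18+9+33=60
- metrics+queue: memory 11+5=16, value 19+33=52
Best: 81 rps.

81 rps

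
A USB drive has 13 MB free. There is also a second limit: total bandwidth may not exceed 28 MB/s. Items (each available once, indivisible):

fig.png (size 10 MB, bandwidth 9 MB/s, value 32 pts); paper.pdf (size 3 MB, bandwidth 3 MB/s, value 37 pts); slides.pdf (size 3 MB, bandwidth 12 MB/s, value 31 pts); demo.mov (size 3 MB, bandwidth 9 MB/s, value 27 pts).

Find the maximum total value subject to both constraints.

95 pts

Feasible sets respecting both limits:
- paper.pdf+slides.pdf+demo.mov: size 9, bandwidth 24, value 95
- fig.png+paper.pdf: size 13, bandwidth 12, value 69
- paper.pdf+slides.pdf: size 6, bandwidth 15, value 68
- paper.pdf+demo.mov: size 6, bandwidth 12, value 64
Best: 95 pts.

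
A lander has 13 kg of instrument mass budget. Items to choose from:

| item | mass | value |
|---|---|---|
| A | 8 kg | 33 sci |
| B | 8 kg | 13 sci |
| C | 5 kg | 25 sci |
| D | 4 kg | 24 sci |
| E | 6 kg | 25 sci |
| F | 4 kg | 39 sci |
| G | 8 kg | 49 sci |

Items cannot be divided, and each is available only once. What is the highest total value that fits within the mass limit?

88 sci

Check high-value combinations within 13 kg:
- F+G: mass 4+8=12, value 39+49=88
- C+D+F: mass 5+4+4=13, value 25+24+39=88
- C+G: mass 5+8=13, value 25+49=74
Best: 88 sci.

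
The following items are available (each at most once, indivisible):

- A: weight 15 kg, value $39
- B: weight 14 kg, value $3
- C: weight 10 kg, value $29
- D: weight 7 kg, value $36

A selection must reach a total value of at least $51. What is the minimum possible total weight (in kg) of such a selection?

Subsets with value ≥ 51, sorted by total weight:
- C+D: weight 17, value 65
- A+D: weight 22, value 75
- A+C: weight 25, value 68
Minimum weight: 17 kg.

17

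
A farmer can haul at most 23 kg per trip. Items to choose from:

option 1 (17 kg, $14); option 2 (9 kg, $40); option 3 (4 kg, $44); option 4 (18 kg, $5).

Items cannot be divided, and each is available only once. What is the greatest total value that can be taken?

$84

Check high-value combinations within 23 kg:
- option 2+option 3: weight 9+4=13, value 40+44=84
- option 1+option 3: weight 17+4=21, value 14+44=58
- option 3+option 4: weight 4+18=22, value 44+5=49
Best: $84.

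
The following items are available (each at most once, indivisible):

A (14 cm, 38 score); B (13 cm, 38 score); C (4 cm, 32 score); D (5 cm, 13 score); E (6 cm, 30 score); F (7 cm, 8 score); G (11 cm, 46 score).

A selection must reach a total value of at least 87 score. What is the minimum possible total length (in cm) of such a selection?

Subsets with value ≥ 87, sorted by total length:
- C+D+G: length 20, value 91
- C+E+G: length 21, value 108
Minimum length: 20 cm.

20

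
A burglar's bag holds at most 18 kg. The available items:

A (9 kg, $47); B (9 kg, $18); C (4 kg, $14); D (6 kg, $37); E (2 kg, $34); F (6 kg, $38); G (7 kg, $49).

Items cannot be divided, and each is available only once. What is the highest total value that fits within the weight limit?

This is a 0/1 knapsack; check combinations near the capacity.
- A+E+G: weight 9+2+7=18, value 47+34+49=130
- C+D+E+F: weight 4+6+2+6=18, value 14+37+34+38=123
- E+F+G: weight 2+6+7=15, value 34+38+49=121
- D+E+G: weight 6+2+7=15, value 37+34+49=120
- A+E+F: weight 9+2+6=17, value 47+34+38=119
Best: $130.

$130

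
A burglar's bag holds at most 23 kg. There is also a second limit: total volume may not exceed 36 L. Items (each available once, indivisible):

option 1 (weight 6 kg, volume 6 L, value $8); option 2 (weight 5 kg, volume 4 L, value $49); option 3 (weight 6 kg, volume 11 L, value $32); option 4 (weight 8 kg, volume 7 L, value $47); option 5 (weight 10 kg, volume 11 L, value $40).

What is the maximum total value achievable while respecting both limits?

$136

Feasible sets respecting both limits:
- option 2+option 4+option 5: weight 23, volume 22, value 136
- option 2+option 3+option 4: weight 19, volume 22, value 128
- option 2+option 3+option 5: weight 21, volume 26, value 121
Best: $136.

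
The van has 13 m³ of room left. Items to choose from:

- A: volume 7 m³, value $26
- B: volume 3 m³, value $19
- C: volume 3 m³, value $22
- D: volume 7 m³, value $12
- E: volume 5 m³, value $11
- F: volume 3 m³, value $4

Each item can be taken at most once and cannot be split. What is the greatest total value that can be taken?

Check high-value combinations within 13 m³:
- A+B+C: volume 7+3+3=13, value 26+19+22=67
- B+C+D: volume 3+3+7=13, value 19+22+12=53
- B+C+E: volume 3+3+5=11, value 19+22+11=52
- A+C+F: volume 7+3+3=13, value 26+22+4=52
- A+B+F: volume 7+3+3=13, value 26+19+4=49
Best: $67.

$67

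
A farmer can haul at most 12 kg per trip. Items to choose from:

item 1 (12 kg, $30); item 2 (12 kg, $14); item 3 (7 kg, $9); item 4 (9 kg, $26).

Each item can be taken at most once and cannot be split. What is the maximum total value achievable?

Check high-value combinations within 12 kg:
- item 1: weight 12, value 30
- item 4: weight 9, value 26
- item 2: weight 12, value 14
- item 3: weight 7, value 9
Best: $30.

$30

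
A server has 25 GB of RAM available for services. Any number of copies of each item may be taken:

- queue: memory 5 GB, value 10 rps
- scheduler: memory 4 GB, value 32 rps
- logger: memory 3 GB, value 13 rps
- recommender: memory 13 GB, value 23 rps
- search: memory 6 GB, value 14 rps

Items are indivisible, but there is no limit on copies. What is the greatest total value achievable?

Best value-per-unit is scheduler at 32/4, and filling with it alone uses memory 6×4=24. No mix of the others beats 6×32 = 192.

192 rps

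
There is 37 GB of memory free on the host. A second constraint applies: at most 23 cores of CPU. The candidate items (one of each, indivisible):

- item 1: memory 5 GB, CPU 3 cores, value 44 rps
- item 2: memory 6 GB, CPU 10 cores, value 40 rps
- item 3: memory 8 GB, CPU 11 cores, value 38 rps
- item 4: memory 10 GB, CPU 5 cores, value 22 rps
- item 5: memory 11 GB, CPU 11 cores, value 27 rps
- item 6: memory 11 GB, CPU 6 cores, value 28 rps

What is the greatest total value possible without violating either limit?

112 rps

Feasible sets respecting both limits:
- item 1+item 2+item 6: memory 22, CPU 19, value 112
- item 1+item 3+item 6: memory 24, CPU 20, value 110
- item 1+item 2+item 4: memory 21, CPU 18, value 106
- item 1+item 3+item 4: memory 23, CPU 19, value 104
Best: 112 rps.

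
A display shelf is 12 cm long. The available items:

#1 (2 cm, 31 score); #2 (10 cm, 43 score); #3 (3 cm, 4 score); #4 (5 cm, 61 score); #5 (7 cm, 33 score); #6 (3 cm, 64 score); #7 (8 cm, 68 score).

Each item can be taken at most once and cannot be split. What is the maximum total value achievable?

Check high-value combinations within 12 cm:
- #1+#4+#6: length 2+5+3=10, value 31+61+64=156
- #6+#7: length 3+8=11, value 64+68=132
- #3+#4+#6: length 3+5+3=11, value 4+61+64=129
Best: 156 score.

156 score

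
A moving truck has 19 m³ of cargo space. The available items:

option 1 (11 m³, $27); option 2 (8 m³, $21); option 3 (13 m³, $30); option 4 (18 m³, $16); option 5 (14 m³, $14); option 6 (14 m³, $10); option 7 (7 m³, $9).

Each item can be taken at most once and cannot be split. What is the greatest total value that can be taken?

$48

Check high-value combinations within 19 m³:
- option 1+option 2: volume 11+8=19, value 27+21=48
- option 1+option 7: volume 11+7=18, value 27+9=36
- option 3: volume 13, value 30
Best: $48.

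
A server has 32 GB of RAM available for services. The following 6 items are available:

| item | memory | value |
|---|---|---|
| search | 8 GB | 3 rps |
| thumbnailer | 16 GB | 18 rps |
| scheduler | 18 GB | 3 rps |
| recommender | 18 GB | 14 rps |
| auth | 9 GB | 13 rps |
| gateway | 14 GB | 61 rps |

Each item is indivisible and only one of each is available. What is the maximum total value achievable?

Check high-value combinations within 32 GB:
- thumbnailer+gateway: memory 16+14=30, value 18+61=79
- search+auth+gateway: memory 8+9+14=31, value 3+13+61=77
- recommender+gateway: memory 18+14=32, value 14+61=75
Best: 79 rps.

79 rps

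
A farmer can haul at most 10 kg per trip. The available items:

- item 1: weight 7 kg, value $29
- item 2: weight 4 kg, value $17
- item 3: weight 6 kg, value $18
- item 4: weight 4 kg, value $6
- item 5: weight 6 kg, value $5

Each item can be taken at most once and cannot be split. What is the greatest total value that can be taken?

This is a 0/1 knapsack; check combinations near the capacity.
- item 2+item 3: weight 4+6=10, value 17+18=35
- item 1: weight 7, value 29
- item 3+item 4: weight 6+4=10, value 18+6=24
- item 2+item 4: weight 4+4=8, value 17+6=23
- item 2+item 5: weight 4+6=10, value 17+5=22
Best: $35.

$35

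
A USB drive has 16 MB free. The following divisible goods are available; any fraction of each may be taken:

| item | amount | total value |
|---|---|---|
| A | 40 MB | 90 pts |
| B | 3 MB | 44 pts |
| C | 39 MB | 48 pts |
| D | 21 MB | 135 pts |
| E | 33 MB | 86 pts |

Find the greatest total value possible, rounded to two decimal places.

127.57

Take in order of value per unit:
- B (44/3 per unit): all 3 → value 44, running total 44.00
- D (135/21 per unit): 13 of 21 → value 13×135/21 = 83.5714, running total 127.57
Total 127.57.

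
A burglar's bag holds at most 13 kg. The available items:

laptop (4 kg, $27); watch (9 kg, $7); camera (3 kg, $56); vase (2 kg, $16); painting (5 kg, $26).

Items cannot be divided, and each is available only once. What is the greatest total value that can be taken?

$109

Check high-value combinations within 13 kg:
- laptop+camera+painting: weight 4+3+5=12, value 27+56+26=109
- laptop+camera+vase: weight 4+3+2=9, value 27+56+16=99
- camera+vase+painting: weight 3+2+5=10, value 56+16+26=98
Best: $109.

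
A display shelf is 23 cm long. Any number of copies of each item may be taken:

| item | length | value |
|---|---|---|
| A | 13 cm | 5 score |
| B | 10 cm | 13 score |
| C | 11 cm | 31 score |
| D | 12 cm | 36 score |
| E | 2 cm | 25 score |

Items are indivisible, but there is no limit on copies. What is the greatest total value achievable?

Best value-per-unit is E at 25/2, and filling with it alone uses length 11×2=22. No mix of the others beats 11×25 = 275.

275 score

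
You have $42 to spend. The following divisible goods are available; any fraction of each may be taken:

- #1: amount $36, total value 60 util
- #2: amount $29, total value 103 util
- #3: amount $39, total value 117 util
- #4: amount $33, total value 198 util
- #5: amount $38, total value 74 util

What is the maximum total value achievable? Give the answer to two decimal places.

229.97

Take in order of value per unit:
- #4 (198/33 per unit): all 33 → value 198, running total 198.00
- #2 (103/29 per unit): 9 of 29 → value 9×103/29 = 31.9655, running total 229.97
Total 229.97.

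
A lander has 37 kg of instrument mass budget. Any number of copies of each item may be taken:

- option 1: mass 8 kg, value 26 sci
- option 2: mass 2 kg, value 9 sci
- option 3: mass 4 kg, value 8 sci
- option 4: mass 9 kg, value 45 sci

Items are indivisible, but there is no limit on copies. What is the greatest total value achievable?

180 sci

Best value-per-unit is option 4 at 45/9; filling with it alone gives 4×45 = 180.
Optimal mix: 5×option 2 + 3×option 4 → mass 37, value 180.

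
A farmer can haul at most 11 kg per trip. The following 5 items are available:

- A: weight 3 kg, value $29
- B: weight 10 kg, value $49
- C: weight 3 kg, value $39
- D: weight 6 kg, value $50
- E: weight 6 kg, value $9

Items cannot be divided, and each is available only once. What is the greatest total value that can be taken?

Check high-value combinations within 11 kg:
- C+D: weight 3+6=9, value 39+50=89
- A+D: weight 3+6=9, value 29+50=79
- A+C: weight 3+3=6, value 29+39=68
- D: weight 6, value 50
Best: $89.

$89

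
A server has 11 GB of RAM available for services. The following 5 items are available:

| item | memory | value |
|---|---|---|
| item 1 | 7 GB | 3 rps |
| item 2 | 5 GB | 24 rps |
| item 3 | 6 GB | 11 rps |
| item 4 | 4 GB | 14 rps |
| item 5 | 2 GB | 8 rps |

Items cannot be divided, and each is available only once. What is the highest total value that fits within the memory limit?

This is a 0/1 knapsack; check combinations near the capacity.
- item 2+item 4+item 5: memory 5+4+2=11, value 24+14+8=46
- item 2+item 4: memory 5+4=9, value 24+14=38
- item 2+item 3: memory 5+6=11, value 24+11=35
- item 2+item 5: memory 5+2=7, value 24+8=32
- item 3+item 4: memory 6+4=10, value 11+14=25
Best: 46 rps.

46 rps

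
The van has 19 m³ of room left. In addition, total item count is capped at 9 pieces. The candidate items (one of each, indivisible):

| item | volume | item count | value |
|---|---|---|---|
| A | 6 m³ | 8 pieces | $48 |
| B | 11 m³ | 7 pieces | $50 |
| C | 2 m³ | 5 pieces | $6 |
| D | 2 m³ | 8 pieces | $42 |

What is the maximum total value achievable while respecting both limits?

$50

Feasible sets respecting both limits:
- B: volume 11, item count 7, value 50
- A: volume 6, item count 8, value 48
- D: volume 2, item count 8, value 42
Best: $50.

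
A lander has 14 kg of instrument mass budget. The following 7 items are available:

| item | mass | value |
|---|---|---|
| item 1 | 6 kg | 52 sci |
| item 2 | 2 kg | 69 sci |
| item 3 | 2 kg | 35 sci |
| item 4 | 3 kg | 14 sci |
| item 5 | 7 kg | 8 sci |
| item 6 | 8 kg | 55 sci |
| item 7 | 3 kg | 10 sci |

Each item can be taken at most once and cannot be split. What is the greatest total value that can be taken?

This is a 0/1 knapsack; check combinations near the capacity.
- item 1+item 2+item 3+item 4: mass 6+2+2+3=13, value 52+69+35+14=170
- item 1+item 2+item 3+item 7: mass 6+2+2+3=13, value 52+69+35+10=166
- item 2+item 3+item 6: mass 2+2+8=12, value 69+35+55=159
- item 1+item 2+item 3: mass 6+2+2=10, value 52+69+35=156
Best: 170 sci.

170 sci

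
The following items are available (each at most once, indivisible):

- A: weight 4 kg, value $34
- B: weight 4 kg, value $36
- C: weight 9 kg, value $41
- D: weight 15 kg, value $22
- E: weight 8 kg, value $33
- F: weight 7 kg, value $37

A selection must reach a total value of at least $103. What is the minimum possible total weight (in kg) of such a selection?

15

Subsets with value ≥ 103, sorted by total weight:
- A+B+F: weight 15, value 107
- A+B+E: weight 16, value 103
- A+B+C: weight 17, value 111
Minimum weight: 15 kg.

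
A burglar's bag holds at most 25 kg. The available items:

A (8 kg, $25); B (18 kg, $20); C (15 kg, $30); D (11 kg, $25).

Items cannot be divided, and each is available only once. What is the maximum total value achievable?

Check high-value combinations within 25 kg:
- A+C: weight 8+15=23, value 25+30=55
- A+D: weight 8+11=19, value 25+25=50
- C: weight 15, value 30
Best: $55.

$55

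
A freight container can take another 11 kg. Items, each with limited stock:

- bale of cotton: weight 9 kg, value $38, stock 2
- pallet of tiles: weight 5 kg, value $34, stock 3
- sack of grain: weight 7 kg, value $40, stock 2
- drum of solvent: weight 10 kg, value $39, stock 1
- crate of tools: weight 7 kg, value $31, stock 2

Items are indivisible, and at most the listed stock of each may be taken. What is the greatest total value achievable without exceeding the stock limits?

$68

Top feasible selections:
- 2×pallet of tiles: weight 10, value 68
- 1×sack of grain: weight 7, value 40
- 1×drum of solvent: weight 10, value 39
- 1×bale of cotton: weight 9, value 38
Best: $68.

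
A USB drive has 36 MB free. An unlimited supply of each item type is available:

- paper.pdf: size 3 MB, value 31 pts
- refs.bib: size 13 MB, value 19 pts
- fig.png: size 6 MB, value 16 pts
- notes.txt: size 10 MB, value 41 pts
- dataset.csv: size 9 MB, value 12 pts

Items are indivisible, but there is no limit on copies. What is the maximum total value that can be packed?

Best value-per-unit is paper.pdf at 31/3, and filling with it alone uses size 12×3=36. No mix of the others beats 12×31 = 372.

372 pts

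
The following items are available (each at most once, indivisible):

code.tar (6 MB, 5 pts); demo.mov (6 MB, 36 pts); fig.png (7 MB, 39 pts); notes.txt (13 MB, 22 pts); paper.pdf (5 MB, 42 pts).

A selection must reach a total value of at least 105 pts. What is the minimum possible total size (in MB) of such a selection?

Subsets with value ≥ 105, sorted by total size:
- demo.mov+fig.png+paper.pdf: size 18, value 117
- code.tar+demo.mov+fig.png+paper.pdf: size 24, value 122
- code.tar+demo.mov+notes.txt+paper.pdf: size 30, value 105
- demo.mov+fig.png+notes.txt+paper.pdf: size 31, value 139
Minimum size: 18 MB.

18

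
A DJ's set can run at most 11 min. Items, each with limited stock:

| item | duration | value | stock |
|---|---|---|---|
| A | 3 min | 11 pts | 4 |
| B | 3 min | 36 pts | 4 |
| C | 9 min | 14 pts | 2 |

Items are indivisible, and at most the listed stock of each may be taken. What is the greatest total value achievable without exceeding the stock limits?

Top feasible selections:
- 3×B: duration 9, value 108
- 1×A + 2×B: duration 9, value 83
- 2×B: duration 6, value 72
- 2×A + 1×B: duration 9, value 58
Best: 108 pts.

108 pts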